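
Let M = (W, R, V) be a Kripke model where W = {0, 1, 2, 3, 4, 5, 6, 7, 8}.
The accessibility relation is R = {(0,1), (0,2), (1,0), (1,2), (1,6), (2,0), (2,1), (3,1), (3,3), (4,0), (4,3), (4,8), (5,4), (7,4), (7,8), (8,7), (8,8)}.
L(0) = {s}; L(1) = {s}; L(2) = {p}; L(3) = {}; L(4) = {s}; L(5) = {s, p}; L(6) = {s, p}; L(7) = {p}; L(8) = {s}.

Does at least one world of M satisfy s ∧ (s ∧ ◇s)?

Let φ = s ∧ (s ∧ ◇s). Evaluate φ at each world:
  0 (successors {1, 2}): φ is true.
  1 (successors {0, 2, 6}): φ is true.
  2 (successors {0, 1}): φ is false.
  3 (successors {1, 3}): φ is false.
  4 (successors {0, 3, 8}): φ is true.
  5 (successors {4}): φ is true.
  6 (successors ∅): φ is false.
  7 (successors {4, 8}): φ is false.
  8 (successors {7, 8}): φ is true.
Detail at 0 (witness):
  At 0: s is true, s ∧ ◇s is true, so s ∧ (s ∧ ◇s) is true.
    At 0: s is true, ◇s is true, so s ∧ ◇s is true.
      At 0: ◇s requires s at some successor in {1, 2}.
        s holds at 1, so ◇s is true at 0.

Yes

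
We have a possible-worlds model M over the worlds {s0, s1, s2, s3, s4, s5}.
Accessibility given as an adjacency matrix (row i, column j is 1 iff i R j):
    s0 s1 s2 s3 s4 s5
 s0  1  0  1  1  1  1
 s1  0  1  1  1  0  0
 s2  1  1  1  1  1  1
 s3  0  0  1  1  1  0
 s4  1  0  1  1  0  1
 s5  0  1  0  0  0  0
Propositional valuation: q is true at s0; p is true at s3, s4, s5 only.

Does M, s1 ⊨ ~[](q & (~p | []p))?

Yes

At s1: [](q & (~p | []p)) is false, so ~[](q & (~p | []p)) is true.
  At s1: [](q & (~p | []p)) requires q & (~p | []p) at every successor {s1, s2, s3}.
    q & (~p | []p) fails at s1, so [](q & (~p | []p)) is false at s1.
      At s1: q is false, ~p | []p is true, so q & (~p | []p) is false.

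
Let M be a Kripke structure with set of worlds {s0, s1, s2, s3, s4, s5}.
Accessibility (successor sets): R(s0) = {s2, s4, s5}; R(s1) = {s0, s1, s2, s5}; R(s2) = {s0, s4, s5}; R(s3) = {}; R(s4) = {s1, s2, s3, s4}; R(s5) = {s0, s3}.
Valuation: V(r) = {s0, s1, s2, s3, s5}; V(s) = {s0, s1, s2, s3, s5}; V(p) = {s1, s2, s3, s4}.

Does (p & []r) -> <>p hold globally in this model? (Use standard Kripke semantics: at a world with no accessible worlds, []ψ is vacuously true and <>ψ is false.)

No

Let φ = (p & []r) -> <>p. Evaluate φ at each world:
  s0 (successors {s2, s4, s5}): φ is true.
  s1 (successors {s0, s1, s2, s5}): φ is true.
  s2 (successors {s0, s4, s5}): φ is true.
  s3 (successors ∅): φ is false.
  s4 (successors {s1, s2, s3, s4}): φ is true.
  s5 (successors {s0, s3}): φ is true.
Detail at s3 (counterexample):
  At s3: p & []r is true, <>p is false, so (p & []r) -> <>p is false.
    At s3: p is true, []r is true, so p & []r is true.
      At s3: no accessible worlds, so []r holds vacuously.
    At s3: no accessible worlds, so <>p is false.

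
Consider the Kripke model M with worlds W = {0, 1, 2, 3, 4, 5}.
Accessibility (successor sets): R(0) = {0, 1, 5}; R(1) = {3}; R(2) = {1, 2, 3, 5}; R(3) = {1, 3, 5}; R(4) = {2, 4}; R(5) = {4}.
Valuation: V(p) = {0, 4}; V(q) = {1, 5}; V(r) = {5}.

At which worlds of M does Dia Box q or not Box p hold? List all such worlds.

Let φ = Dia Box q or not Box p. Evaluate φ at each world:
  0 (successors {0, 1, 5}): φ is true.
  1 (successors {3}): φ is true.
  2 (successors {1, 2, 3, 5}): φ is true.
  3 (successors {1, 3, 5}): φ is true.
  4 (successors {2, 4}): φ is true.
  5 (successors {4}): φ is false.
For instance, at 2:
  At 2: Dia Box q is false, not Box p is true, so Dia Box q or not Box p is true.
    At 2: Dia Box q requires Box q at some successor in {1, 2, 3, 5}.
      At 1: Box q is false.
      At 2: Box q is false.
      At 3: Box q is false.
      At 5: Box q is false.
    So Dia Box q is false at 2.
    At 2: Box p is false, so not Box p is true.
      At 2: Box p requires p at every successor {1, 2, 3, 5}.
        p fails at 1, so Box p is false at 2.
Satisfying worlds: {0, 1, 2, 3, 4}

0, 1, 2, 3, 4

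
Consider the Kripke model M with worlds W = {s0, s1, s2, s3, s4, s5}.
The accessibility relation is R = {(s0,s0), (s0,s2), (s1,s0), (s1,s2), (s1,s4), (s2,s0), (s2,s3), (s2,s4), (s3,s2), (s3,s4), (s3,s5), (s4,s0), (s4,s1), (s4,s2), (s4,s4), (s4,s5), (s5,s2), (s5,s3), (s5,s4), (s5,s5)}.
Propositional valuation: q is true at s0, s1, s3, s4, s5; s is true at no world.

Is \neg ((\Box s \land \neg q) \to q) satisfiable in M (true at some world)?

Recall that \Box ψ holds at a world iff ψ holds at every accessible world, and \Diamond ψ holds iff ψ holds at some accessible world.
Let φ = \neg ((\Box s \land \neg q) \to q). Evaluate φ at each world:
  s0 (successors {s0, s2}): φ is false.
  s1 (successors {s0, s2, s4}): φ is false.
  s2 (successors {s0, s3, s4}): φ is false.
  s3 (successors {s2, s4, s5}): φ is false.
  s4 (successors {s0, s1, s2, s4, s5}): φ is false.
  s5 (successors {s2, s3, s4, s5}): φ is false.
For instance, at s4:
  At s4: (\Box s \land \neg q) \to q is true, so \neg ((\Box s \land \neg q) \to q) is false.
    At s4: \Box s \land \neg q is false, q is true, so (\Box s \land \neg q) \to q is true.
      At s4: \Box s is false, \neg q is false, so \Box s \land \neg q is false.

No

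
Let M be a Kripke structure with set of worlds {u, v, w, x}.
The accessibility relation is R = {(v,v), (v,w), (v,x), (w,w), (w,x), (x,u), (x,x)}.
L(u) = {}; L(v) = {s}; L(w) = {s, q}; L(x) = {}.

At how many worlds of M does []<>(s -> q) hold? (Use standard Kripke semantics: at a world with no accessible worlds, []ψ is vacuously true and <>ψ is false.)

Let φ = []<>(s -> q). Evaluate φ at each world:
  u (successors ∅): φ is true.
  v (successors {v, w, x}): φ is true.
  w (successors {w, x}): φ is true.
  x (successors {u, x}): φ is false.
For instance, at w:
  At w: []<>(s -> q) requires <>(s -> q) at every successor {w, x}.
      At w: <>(s -> q) requires s -> q at some successor in {w, x}.
        s -> q holds at w, so <>(s -> q) is true at w.
      At x: <>(s -> q) requires s -> q at some successor in {u, x}.
        s -> q holds at u, so <>(s -> q) is true at x.
  So []<>(s -> q) is true at w.
Satisfying worlds: {u, v, w}

3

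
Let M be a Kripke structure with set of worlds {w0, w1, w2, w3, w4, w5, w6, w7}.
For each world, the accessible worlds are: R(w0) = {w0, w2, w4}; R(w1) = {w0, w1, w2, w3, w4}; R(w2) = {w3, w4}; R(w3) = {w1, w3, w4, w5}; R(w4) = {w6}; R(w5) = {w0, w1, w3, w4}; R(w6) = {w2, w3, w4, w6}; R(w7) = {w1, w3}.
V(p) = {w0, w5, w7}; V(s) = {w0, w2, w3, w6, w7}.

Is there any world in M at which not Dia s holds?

No

Let φ = not Dia s. Evaluate φ at each world:
  w0 (successors {w0, w2, w4}): φ is false.
  w1 (successors {w0, w1, w2, w3, w4}): φ is false.
  w2 (successors {w3, w4}): φ is false.
  w3 (successors {w1, w3, w4, w5}): φ is false.
  w4 (successors {w6}): φ is false.
  w5 (successors {w0, w1, w3, w4}): φ is false.
  w6 (successors {w2, w3, w4, w6}): φ is false.
  w7 (successors {w1, w3}): φ is false.
For instance, at w2:
  At w2: Dia s is true, so not Dia s is false.
    At w2: Dia s requires s at some successor in {w3, w4}.
      s holds at w3, so Dia s is true at w2.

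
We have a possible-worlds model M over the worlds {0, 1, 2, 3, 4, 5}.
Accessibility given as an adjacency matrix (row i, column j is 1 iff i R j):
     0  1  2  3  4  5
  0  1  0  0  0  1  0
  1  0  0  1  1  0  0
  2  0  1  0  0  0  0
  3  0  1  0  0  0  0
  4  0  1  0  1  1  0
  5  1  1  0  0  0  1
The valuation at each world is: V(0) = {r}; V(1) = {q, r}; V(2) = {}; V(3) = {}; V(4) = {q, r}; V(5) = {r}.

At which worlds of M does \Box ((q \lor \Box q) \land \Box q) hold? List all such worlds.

1

Let φ = \Box ((q \lor \Box q) \land \Box q). Evaluate φ at each world:
  0 (successors {0, 4}): φ is false.
  1 (successors {2, 3}): φ is true.
  2 (successors {1}): φ is false.
  3 (successors {1}): φ is false.
  4 (successors {1, 3, 4}): φ is false.
  5 (successors {0, 1, 5}): φ is false.
For instance, at 5:
  At 5: \Box ((q \lor \Box q) \land \Box q) requires (q \lor \Box q) \land \Box q at every successor {0, 1, 5}.
    (q \lor \Box q) \land \Box q fails at 0, so \Box ((q \lor \Box q) \land \Box q) is false at 5.
      At 0: q \lor \Box q is false, \Box q is false, so (q \lor \Box q) \land \Box q is false.
Satisfying worlds: {1}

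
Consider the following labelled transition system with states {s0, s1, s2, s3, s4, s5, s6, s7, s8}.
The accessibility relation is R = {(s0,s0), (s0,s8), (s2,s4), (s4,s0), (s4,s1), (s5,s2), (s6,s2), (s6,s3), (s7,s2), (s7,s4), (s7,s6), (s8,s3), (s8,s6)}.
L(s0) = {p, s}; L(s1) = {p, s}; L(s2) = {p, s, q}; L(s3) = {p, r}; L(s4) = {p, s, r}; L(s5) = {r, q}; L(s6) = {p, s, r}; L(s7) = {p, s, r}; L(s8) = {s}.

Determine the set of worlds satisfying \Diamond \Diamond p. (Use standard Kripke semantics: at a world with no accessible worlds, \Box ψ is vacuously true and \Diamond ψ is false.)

Recall that \Diamond ψ holds at a world iff ψ holds at some accessible world.
Let φ = \Diamond \Diamond p. Evaluate φ at each world:
  s0 (successors {s0, s8}): φ is true.
  s1 (successors ∅): φ is false.
  s2 (successors {s4}): φ is true.
  s3 (successors ∅): φ is false.
  s4 (successors {s0, s1}): φ is true.
  s5 (successors {s2}): φ is true.
  s6 (successors {s2, s3}): φ is true.
  s7 (successors {s2, s4, s6}): φ is true.
  s8 (successors {s3, s6}): φ is true.
For instance, at s4:
  At s4: \Diamond \Diamond p requires \Diamond p at some successor in {s0, s1}.
    \Diamond p holds at s0, so \Diamond \Diamond p is true at s4.
      At s0: \Diamond p requires p at some successor in {s0, s8}.
        p holds at s0, so \Diamond p is true at s0.
Satisfying worlds: {s0, s2, s4, s5, s6, s7, s8}

s0, s2, s4, s5, s6, s7, s8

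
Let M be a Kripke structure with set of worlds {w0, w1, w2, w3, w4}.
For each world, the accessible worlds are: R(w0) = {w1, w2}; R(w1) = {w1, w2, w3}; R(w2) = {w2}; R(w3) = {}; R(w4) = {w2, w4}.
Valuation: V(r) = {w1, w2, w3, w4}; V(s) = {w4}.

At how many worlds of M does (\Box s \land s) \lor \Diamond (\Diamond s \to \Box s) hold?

Let φ = (\Box s \land s) \lor \Diamond (\Diamond s \to \Box s). Evaluate φ at each world:
  w0 (successors {w1, w2}): φ is true.
  w1 (successors {w1, w2, w3}): φ is true.
  w2 (successors {w2}): φ is true.
  w3 (successors ∅): φ is false.
  w4 (successors {w2, w4}): φ is true.
For instance, at w2:
  At w2: \Box s \land s is false, \Diamond (\Diamond s \to \Box s) is true, so (\Box s \land s) \lor \Diamond (\Diamond s \to \Box s) is true.
    At w2: \Box s is false, s is false, so \Box s \land s is false.
      At w2: \Box s requires s at every successor {w2}.
        s fails at w2, so \Box s is false at w2.
    At w2: \Diamond (\Diamond s \to \Box s) requires \Diamond s \to \Box s at some successor in {w2}.
      \Diamond s \to \Box s holds at w2, so \Diamond (\Diamond s \to \Box s) is true at w2.
Satisfying worlds: {w0, w1, w2, w4}

4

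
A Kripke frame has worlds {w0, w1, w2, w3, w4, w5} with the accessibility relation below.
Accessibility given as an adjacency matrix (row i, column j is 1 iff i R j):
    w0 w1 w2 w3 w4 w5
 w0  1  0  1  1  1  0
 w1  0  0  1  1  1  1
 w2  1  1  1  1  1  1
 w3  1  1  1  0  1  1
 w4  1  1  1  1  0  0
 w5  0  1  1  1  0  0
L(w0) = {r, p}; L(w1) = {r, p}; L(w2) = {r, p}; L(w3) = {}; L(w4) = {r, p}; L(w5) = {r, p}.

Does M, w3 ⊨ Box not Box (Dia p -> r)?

At w3: Box not Box (Dia p -> r) requires not Box (Dia p -> r) at every successor {w0, w1, w2, w4, w5}.
  At w0: not Box (Dia p -> r) is true.
  At w1: not Box (Dia p -> r) is true.
  At w2: not Box (Dia p -> r) is true.
  At w4: not Box (Dia p -> r) is true.
  At w5: not Box (Dia p -> r) is true.
So Box not Box (Dia p -> r) is true at w3.

Yes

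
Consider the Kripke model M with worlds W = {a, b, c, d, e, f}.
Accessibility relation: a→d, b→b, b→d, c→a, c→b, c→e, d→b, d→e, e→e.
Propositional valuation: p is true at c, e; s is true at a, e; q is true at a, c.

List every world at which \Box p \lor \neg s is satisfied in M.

b, c, d, e, f

Let φ = \Box p \lor \neg s. Evaluate φ at each world:
  a (successors {d}): φ is false.
  b (successors {b, d}): φ is true.
  c (successors {a, b, e}): φ is true.
  d (successors {b, e}): φ is true.
  e (successors {e}): φ is true.
  f (successors ∅): φ is true.
For instance, at c:
  At c: \Box p is false, \neg s is true, so \Box p \lor \neg s is true.
    At c: \Box p requires p at every successor {a, b, e}.
      p fails at a, so \Box p is false at c.
Satisfying worlds: {b, c, d, e, f}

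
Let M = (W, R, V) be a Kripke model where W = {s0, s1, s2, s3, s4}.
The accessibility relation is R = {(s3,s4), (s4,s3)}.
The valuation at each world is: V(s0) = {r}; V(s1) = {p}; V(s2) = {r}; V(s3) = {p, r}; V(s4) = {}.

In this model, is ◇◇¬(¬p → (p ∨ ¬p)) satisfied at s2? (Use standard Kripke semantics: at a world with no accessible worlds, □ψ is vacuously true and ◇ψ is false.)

Recall that ◇ψ holds at a world iff ψ holds at some accessible world.
At s2: no accessible worlds, so ◇◇¬(¬p → (p ∨ ¬p)) is false.

No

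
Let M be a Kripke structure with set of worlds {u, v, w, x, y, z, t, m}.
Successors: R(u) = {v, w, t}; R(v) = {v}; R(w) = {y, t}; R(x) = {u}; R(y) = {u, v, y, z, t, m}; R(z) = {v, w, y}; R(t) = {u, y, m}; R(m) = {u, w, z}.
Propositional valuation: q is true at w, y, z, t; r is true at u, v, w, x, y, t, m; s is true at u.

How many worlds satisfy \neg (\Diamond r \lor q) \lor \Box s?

1

Let φ = \neg (\Diamond r \lor q) \lor \Box s. Evaluate φ at each world:
  u (successors {v, w, t}): φ is false.
  v (successors {v}): φ is false.
  w (successors {y, t}): φ is false.
  x (successors {u}): φ is true.
  y (successors {u, v, y, z, t, m}): φ is false.
  z (successors {v, w, y}): φ is false.
  t (successors {u, y, m}): φ is false.
  m (successors {u, w, z}): φ is false.
For instance, at z:
  At z: \neg (\Diamond r \lor q) is false, \Box s is false, so \neg (\Diamond r \lor q) \lor \Box s is false.
    At z: \Diamond r \lor q is true, so \neg (\Diamond r \lor q) is false.
      At z: \Diamond r is true, q is true, so \Diamond r \lor q is true.
    At z: \Box s requires s at every successor {v, w, y}.
      s fails at v, so \Box s is false at z.
Satisfying worlds: {x}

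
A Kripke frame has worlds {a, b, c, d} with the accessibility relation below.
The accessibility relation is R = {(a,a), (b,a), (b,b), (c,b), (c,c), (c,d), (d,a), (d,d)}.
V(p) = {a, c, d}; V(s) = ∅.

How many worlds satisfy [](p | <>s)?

Let φ = [](p | <>s). Evaluate φ at each world:
  a (successors {a}): φ is true.
  b (successors {a, b}): φ is false.
  c (successors {b, c, d}): φ is false.
  d (successors {a, d}): φ is true.
For instance, at d:
  At d: [](p | <>s) requires p | <>s at every successor {a, d}.
      At a: p is true, <>s is false, so p | <>s is true.
      At d: p is true, <>s is false, so p | <>s is true.
  So [](p | <>s) is true at d.
Satisfying worlds: {a, d}

2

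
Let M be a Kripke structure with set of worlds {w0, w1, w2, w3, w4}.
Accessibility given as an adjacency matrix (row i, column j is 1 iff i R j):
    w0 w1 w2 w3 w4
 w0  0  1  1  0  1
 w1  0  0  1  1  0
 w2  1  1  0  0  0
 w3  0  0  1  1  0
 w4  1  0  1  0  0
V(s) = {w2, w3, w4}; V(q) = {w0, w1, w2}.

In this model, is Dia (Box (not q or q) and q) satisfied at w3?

Yes

At w3: Dia (Box (not q or q) and q) requires Box (not q or q) and q at some successor in {w2, w3}.
  Box (not q or q) and q holds at w2, so Dia (Box (not q or q) and q) is true at w3.
    At w2: Box (not q or q) is true, q is true, so Box (not q or q) and q is true.
      At w2: Box (not q or q) requires not q or q at every successor {w0, w1}.
        At w0: not q or q is true.
        At w1: not q or q is true.
      So Box (not q or q) is true at w2.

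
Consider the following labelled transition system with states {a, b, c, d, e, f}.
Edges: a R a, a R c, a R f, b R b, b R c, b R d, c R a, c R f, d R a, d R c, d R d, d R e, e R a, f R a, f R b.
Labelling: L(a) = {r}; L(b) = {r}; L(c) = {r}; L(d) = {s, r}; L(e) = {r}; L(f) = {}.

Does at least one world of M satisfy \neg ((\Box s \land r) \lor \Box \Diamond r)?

Recall that \Box ψ holds at a world iff ψ holds at every accessible world, and \Diamond ψ holds iff ψ holds at some accessible world.
Let φ = \neg ((\Box s \land r) \lor \Box \Diamond r). Evaluate φ at each world:
  a (successors {a, c, f}): φ is false.
  b (successors {b, c, d}): φ is false.
  c (successors {a, f}): φ is false.
  d (successors {a, c, d, e}): φ is false.
  e (successors {a}): φ is false.
  f (successors {a, b}): φ is false.
For instance, at a:
  At a: (\Box s \land r) \lor \Box \Diamond r is true, so \neg ((\Box s \land r) \lor \Box \Diamond r) is false.
    At a: \Box s \land r is false, \Box \Diamond r is true, so (\Box s \land r) \lor \Box \Diamond r is true.
      At a: \Box s is false, r is true, so \Box s \land r is false.
      At a: \Box \Diamond r requires \Diamond r at every successor {a, c, f}.
        At a: \Diamond r is true.
        At c: \Diamond r is true.
        At f: \Diamond r is true.
      So \Box \Diamond r is true at a.

No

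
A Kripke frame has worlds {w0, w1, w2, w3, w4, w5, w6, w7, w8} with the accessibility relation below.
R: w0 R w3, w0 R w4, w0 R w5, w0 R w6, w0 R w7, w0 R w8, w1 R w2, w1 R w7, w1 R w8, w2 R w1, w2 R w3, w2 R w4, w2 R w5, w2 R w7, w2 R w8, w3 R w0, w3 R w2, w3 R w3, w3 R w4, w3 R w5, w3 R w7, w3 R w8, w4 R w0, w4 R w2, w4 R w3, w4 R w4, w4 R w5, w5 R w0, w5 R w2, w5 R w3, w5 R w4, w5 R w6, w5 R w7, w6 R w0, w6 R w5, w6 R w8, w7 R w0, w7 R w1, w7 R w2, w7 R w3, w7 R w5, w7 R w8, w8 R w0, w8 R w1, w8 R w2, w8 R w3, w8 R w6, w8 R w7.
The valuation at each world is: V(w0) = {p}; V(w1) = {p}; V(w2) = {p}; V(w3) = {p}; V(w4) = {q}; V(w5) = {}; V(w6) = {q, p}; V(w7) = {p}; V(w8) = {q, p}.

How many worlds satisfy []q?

Let φ = []q. Evaluate φ at each world:
  w0 (successors {w3, w4, w5, w6, w7, w8}): φ is false.
  w1 (successors {w2, w7, w8}): φ is false.
  w2 (successors {w1, w3, w4, w5, w7, w8}): φ is false.
  w3 (successors {w0, w2, w3, w4, w5, w7, w8}): φ is false.
  w4 (successors {w0, w2, w3, w4, w5}): φ is false.
  w5 (successors {w0, w2, w3, w4, w6, w7}): φ is false.
  w6 (successors {w0, w5, w8}): φ is false.
  w7 (successors {w0, w1, w2, w3, w5, w8}): φ is false.
  w8 (successors {w0, w1, w2, w3, w6, w7}): φ is false.
For instance, at w4:
  At w4: []q requires q at every successor {w0, w2, w3, w4, w5}.
    q fails at w0, so []q is false at w4.
Satisfying worlds: none.

0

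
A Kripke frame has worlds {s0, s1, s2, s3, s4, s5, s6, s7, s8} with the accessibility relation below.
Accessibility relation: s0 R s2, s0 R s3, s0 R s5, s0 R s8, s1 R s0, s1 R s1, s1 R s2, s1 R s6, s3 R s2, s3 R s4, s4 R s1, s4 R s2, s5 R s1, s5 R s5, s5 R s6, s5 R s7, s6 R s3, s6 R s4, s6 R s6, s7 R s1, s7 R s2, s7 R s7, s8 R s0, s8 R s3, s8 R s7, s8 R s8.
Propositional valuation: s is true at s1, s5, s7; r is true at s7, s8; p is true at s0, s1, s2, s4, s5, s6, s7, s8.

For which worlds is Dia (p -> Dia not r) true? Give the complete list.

Let φ = Dia (p -> Dia not r). Evaluate φ at each world:
  s0 (successors {s2, s3, s5, s8}): φ is true.
  s1 (successors {s0, s1, s2, s6}): φ is true.
  s2 (successors ∅): φ is false.
  s3 (successors {s2, s4}): φ is true.
  s4 (successors {s1, s2}): φ is true.
  s5 (successors {s1, s5, s6, s7}): φ is true.
  s6 (successors {s3, s4, s6}): φ is true.
  s7 (successors {s1, s2, s7}): φ is true.
  s8 (successors {s0, s3, s7, s8}): φ is true.
For instance, at s5:
  At s5: Dia (p -> Dia not r) requires p -> Dia not r at some successor in {s1, s5, s6, s7}.
    p -> Dia not r holds at s1, so Dia (p -> Dia not r) is true at s5.
      At s1: p is true, Dia not r is true, so p -> Dia not r is true.
Satisfying worlds: {s0, s1, s3, s4, s5, s6, s7, s8}

s0, s1, s3, s4, s5, s6, s7, s8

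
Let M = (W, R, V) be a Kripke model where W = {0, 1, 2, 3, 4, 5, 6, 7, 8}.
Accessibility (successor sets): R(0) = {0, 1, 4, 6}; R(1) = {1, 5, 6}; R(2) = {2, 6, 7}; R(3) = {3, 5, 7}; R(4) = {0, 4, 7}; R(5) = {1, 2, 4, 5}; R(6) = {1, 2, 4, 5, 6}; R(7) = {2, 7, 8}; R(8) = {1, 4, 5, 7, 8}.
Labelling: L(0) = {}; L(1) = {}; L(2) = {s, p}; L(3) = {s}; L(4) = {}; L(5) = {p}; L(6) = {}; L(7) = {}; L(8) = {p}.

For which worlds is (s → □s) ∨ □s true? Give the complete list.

Recall that □ψ holds at a world iff ψ holds at every accessible world, and ◇ψ holds iff ψ holds at some accessible world.
Let φ = (s → □s) ∨ □s. Evaluate φ at each world:
  0 (successors {0, 1, 4, 6}): φ is true.
  1 (successors {1, 5, 6}): φ is true.
  2 (successors {2, 6, 7}): φ is false.
  3 (successors {3, 5, 7}): φ is false.
  4 (successors {0, 4, 7}): φ is true.
  5 (successors {1, 2, 4, 5}): φ is true.
  6 (successors {1, 2, 4, 5, 6}): φ is true.
  7 (successors {2, 7, 8}): φ is true.
  8 (successors {1, 4, 5, 7, 8}): φ is true.
For instance, at 2:
  At 2: s → □s is false, □s is false, so (s → □s) ∨ □s is false.
    At 2: s is true, □s is false, so s → □s is false.
      At 2: □s requires s at every successor {2, 6, 7}.
        s fails at 6, so □s is false at 2.
    At 2: □s requires s at every successor {2, 6, 7}.
      s fails at 6, so □s is false at 2.
Satisfying worlds: {0, 1, 4, 5, 6, 7, 8}

0, 1, 4, 5, 6, 7, 8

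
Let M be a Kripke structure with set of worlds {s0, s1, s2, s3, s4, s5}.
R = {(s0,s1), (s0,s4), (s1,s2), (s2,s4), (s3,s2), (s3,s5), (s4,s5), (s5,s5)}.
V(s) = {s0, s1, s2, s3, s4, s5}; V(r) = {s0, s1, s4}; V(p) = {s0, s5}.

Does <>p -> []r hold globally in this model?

No

Let φ = <>p -> []r. Evaluate φ at each world:
  s0 (successors {s1, s4}): φ is true.
  s1 (successors {s2}): φ is true.
  s2 (successors {s4}): φ is true.
  s3 (successors {s2, s5}): φ is false.
  s4 (successors {s5}): φ is false.
  s5 (successors {s5}): φ is false.
Detail at s3 (counterexample):
  At s3: <>p is true, []r is false, so <>p -> []r is false.
    At s3: <>p requires p at some successor in {s2, s5}.
      p holds at s5, so <>p is true at s3.
    At s3: []r requires r at every successor {s2, s5}.
      r fails at s2, so []r is false at s3.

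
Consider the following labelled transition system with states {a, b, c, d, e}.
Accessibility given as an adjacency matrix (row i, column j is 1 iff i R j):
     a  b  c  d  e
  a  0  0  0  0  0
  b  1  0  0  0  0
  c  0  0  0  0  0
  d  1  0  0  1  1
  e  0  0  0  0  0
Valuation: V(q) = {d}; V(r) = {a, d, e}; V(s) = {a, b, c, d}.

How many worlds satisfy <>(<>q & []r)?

Recall that []ψ holds at a world iff ψ holds at every accessible world, and <>ψ holds iff ψ holds at some accessible world.
Let φ = <>(<>q & []r). Evaluate φ at each world:
  a (successors ∅): φ is false.
  b (successors {a}): φ is false.
  c (successors ∅): φ is false.
  d (successors {a, d, e}): φ is true.
  e (successors ∅): φ is false.
For instance, at d:
  At d: <>(<>q & []r) requires <>q & []r at some successor in {a, d, e}.
    <>q & []r holds at d, so <>(<>q & []r) is true at d.
      At d: <>q is true, []r is true, so <>q & []r is true.
Satisfying worlds: {d}

1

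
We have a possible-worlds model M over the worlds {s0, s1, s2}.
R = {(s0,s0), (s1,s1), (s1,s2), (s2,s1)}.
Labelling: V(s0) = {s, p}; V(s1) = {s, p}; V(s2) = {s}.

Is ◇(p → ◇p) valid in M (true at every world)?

Yes

Recall that ◇ψ holds at a world iff ψ holds at some accessible world.
Let φ = ◇(p → ◇p). Evaluate φ at each world:
  s0 (successors {s0}): φ is true.
  s1 (successors {s1, s2}): φ is true.
  s2 (successors {s1}): φ is true.
For instance, at s0:
  At s0: ◇(p → ◇p) requires p → ◇p at some successor in {s0}.
    p → ◇p holds at s0, so ◇(p → ◇p) is true at s0.
      At s0: p is true, ◇p is true, so p → ◇p is true.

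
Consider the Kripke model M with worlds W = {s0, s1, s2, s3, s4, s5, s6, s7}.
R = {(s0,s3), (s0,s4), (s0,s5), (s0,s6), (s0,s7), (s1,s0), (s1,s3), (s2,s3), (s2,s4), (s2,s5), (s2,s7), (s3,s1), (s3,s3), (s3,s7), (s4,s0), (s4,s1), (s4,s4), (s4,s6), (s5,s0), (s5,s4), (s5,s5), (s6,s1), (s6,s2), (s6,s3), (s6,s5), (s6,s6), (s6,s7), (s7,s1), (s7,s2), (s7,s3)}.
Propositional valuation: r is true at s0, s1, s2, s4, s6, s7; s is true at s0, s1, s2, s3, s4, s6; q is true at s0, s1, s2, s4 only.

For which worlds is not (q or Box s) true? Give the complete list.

Let φ = not (q or Box s). Evaluate φ at each world:
  s0 (successors {s3, s4, s5, s6, s7}): φ is false.
  s1 (successors {s0, s3}): φ is false.
  s2 (successors {s3, s4, s5, s7}): φ is false.
  s3 (successors {s1, s3, s7}): φ is true.
  s4 (successors {s0, s1, s4, s6}): φ is false.
  s5 (successors {s0, s4, s5}): φ is true.
  s6 (successors {s1, s2, s3, s5, s6, s7}): φ is true.
  s7 (successors {s1, s2, s3}): φ is false.
For instance, at s5:
  At s5: q or Box s is false, so not (q or Box s) is true.
    At s5: q is false, Box s is false, so q or Box s is false.
      At s5: Box s requires s at every successor {s0, s4, s5}.
        s fails at s5, so Box s is false at s5.
Satisfying worlds: {s3, s5, s6}

s3, s5, s6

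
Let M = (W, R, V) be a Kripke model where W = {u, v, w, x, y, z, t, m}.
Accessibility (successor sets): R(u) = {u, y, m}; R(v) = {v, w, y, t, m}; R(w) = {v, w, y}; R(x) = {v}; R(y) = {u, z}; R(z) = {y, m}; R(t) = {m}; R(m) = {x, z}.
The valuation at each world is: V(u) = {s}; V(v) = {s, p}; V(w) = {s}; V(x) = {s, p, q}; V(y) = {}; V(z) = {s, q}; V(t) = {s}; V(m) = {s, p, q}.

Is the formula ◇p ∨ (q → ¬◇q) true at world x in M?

Yes

At x: ◇p is true, q → ¬◇q is true, so ◇p ∨ (q → ¬◇q) is true.
  At x: ◇p requires p at some successor in {v}.
    p holds at v, so ◇p is true at x.
  At x: q is true, ¬◇q is true, so q → ¬◇q is true.
    At x: ◇q is false, so ¬◇q is true.
      At x: ◇q requires q at some successor in {v}.
        At v: q is false.
      So ◇q is false at x.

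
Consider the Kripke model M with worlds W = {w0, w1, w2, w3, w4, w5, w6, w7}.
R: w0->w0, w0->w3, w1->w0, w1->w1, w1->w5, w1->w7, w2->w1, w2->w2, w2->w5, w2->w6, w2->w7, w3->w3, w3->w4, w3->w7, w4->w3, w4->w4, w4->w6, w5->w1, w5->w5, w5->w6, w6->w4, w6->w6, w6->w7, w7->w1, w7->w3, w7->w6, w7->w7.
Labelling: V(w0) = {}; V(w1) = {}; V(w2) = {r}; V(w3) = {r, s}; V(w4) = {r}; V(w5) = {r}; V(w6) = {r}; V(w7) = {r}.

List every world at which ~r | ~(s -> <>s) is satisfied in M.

Let φ = ~r | ~(s -> <>s). Evaluate φ at each world:
  w0 (successors {w0, w3}): φ is true.
  w1 (successors {w0, w1, w5, w7}): φ is true.
  w2 (successors {w1, w2, w5, w6, w7}): φ is false.
  w3 (successors {w3, w4, w7}): φ is false.
  w4 (successors {w3, w4, w6}): φ is false.
  w5 (successors {w1, w5, w6}): φ is false.
  w6 (successors {w4, w6, w7}): φ is false.
  w7 (successors {w1, w3, w6, w7}): φ is false.
For instance, at w7:
  At w7: ~r is false, ~(s -> <>s) is false, so ~r | ~(s -> <>s) is false.
    At w7: s -> <>s is true, so ~(s -> <>s) is false.
      At w7: s is false, <>s is true, so s -> <>s is true.
Satisfying worlds: {w0, w1}

w0, w1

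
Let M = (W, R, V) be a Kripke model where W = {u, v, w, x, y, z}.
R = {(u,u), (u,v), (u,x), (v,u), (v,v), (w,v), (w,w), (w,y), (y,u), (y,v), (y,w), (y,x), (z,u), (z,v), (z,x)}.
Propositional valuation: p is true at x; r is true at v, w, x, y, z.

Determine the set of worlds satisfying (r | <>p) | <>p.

Let φ = (r | <>p) | <>p. Evaluate φ at each world:
  u (successors {u, v, x}): φ is true.
  v (successors {u, v}): φ is true.
  w (successors {v, w, y}): φ is true.
  x (successors ∅): φ is true.
  y (successors {u, v, w, x}): φ is true.
  z (successors {u, v, x}): φ is true.
For instance, at v:
  At v: r | <>p is true, <>p is false, so (r | <>p) | <>p is true.
    At v: r is true, <>p is false, so r | <>p is true.
      At v: <>p requires p at some successor in {u, v}.
        At u: p is false.
        At v: p is false.
      So <>p is false at v.
    At v: <>p requires p at some successor in {u, v}.
      At u: p is false.
      At v: p is false.
    So <>p is false at v.
Satisfying worlds: {u, v, w, x, y, z}

u, v, w, x, y, z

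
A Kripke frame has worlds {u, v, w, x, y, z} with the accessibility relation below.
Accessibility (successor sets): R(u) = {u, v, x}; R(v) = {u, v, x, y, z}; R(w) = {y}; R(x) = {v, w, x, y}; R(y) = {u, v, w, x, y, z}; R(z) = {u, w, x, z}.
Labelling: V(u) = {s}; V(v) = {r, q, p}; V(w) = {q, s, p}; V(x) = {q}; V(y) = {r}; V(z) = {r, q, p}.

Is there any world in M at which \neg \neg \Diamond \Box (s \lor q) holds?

Yes

Let φ = \neg \neg \Diamond \Box (s \lor q). Evaluate φ at each world:
  u (successors {u, v, x}): φ is true.
  v (successors {u, v, x, y, z}): φ is true.
  w (successors {y}): φ is false.
  x (successors {v, w, x, y}): φ is false.
  y (successors {u, v, w, x, y, z}): φ is true.
  z (successors {u, w, x, z}): φ is true.
Detail at u (witness):
  At u: \neg \Diamond \Box (s \lor q) is false, so \neg \neg \Diamond \Box (s \lor q) is true.
    At u: \Diamond \Box (s \lor q) is true, so \neg \Diamond \Box (s \lor q) is false.
      At u: \Diamond \Box (s \lor q) requires \Box (s \lor q) at some successor in {u, v, x}.
        \Box (s \lor q) holds at u, so \Diamond \Box (s \lor q) is true at u.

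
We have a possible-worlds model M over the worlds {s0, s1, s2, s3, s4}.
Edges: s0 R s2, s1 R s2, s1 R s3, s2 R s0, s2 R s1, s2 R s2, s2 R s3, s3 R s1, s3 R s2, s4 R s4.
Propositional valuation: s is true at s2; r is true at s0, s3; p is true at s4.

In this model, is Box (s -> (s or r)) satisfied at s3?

Yes

At s3: Box (s -> (s or r)) requires s -> (s or r) at every successor {s1, s2}.
  At s1: s -> (s or r) is true.
  At s2: s -> (s or r) is true.
So Box (s -> (s or r)) is true at s3.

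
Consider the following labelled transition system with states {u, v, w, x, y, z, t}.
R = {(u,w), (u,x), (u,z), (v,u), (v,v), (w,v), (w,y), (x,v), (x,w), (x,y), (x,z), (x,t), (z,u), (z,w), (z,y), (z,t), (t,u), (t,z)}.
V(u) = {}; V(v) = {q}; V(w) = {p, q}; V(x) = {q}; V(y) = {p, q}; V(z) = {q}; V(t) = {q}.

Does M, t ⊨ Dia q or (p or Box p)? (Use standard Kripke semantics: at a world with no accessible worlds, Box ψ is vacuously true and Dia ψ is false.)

Yes

At t: Dia q is true, p or Box p is false, so Dia q or (p or Box p) is true.
  At t: Dia q requires q at some successor in {u, z}.
    q holds at z, so Dia q is true at t.
  At t: p is false, Box p is false, so p or Box p is false.
    At t: Box p requires p at every successor {u, z}.
      p fails at u, so Box p is false at t.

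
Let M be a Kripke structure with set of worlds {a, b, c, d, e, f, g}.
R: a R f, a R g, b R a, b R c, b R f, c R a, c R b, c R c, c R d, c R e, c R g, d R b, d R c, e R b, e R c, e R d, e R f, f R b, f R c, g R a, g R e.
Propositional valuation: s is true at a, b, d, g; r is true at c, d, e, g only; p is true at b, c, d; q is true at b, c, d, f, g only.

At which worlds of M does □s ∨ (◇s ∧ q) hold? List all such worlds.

Let φ = □s ∨ (◇s ∧ q). Evaluate φ at each world:
  a (successors {f, g}): φ is false.
  b (successors {a, c, f}): φ is true.
  c (successors {a, b, c, d, e, g}): φ is true.
  d (successors {b, c}): φ is true.
  e (successors {b, c, d, f}): φ is false.
  f (successors {b, c}): φ is true.
  g (successors {a, e}): φ is true.
For instance, at e:
  At e: □s is false, ◇s ∧ q is false, so □s ∨ (◇s ∧ q) is false.
    At e: □s requires s at every successor {b, c, d, f}.
      s fails at c, so □s is false at e.
    At e: ◇s is true, q is false, so ◇s ∧ q is false.
      At e: ◇s requires s at some successor in {b, c, d, f}.
        s holds at b, so ◇s is true at e.
Satisfying worlds: {b, c, d, f, g}

b, c, d, f, g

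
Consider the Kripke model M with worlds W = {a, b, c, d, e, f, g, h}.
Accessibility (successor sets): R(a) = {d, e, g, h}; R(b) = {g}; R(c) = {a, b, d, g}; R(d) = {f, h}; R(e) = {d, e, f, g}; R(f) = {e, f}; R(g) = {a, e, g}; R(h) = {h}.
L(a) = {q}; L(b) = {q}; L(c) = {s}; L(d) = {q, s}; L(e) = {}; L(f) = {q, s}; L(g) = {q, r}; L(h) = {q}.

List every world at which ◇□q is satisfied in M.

a, c, d, e, h

Let φ = ◇□q. Evaluate φ at each world:
  a (successors {d, e, g, h}): φ is true.
  b (successors {g}): φ is false.
  c (successors {a, b, d, g}): φ is true.
  d (successors {f, h}): φ is true.
  e (successors {d, e, f, g}): φ is true.
  f (successors {e, f}): φ is false.
  g (successors {a, e, g}): φ is false.
  h (successors {h}): φ is true.
For instance, at a:
  At a: ◇□q requires □q at some successor in {d, e, g, h}.
    □q holds at d, so ◇□q is true at a.
      At d: □q requires q at every successor {f, h}.
        At f: q is true.
        At h: q is true.
      So □q is true at d.
Satisfying worlds: {a, c, d, e, h}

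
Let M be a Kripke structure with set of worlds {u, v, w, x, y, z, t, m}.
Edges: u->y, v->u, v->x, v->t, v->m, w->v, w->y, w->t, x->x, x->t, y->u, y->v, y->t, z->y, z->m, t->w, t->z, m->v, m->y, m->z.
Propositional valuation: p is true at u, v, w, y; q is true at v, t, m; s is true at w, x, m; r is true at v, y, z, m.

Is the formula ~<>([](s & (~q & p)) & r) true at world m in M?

Yes

At m: <>([](s & (~q & p)) & r) is false, so ~<>([](s & (~q & p)) & r) is true.
  At m: <>([](s & (~q & p)) & r) requires [](s & (~q & p)) & r at some successor in {v, y, z}.
    At v: [](s & (~q & p)) & r is false.
    At y: [](s & (~q & p)) & r is false.
    At z: [](s & (~q & p)) & r is false.
  So <>([](s & (~q & p)) & r) is false at m.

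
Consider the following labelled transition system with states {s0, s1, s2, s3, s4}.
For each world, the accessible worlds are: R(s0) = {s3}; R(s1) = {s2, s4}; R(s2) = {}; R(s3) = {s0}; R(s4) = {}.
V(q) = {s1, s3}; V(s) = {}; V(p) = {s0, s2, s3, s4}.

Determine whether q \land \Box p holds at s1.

Recall that \Box ψ holds at a world iff ψ holds at every accessible world, and \Diamond ψ holds iff ψ holds at some accessible world.
At s1: q is true, \Box p is true, so q \land \Box p is true.
  At s1: \Box p requires p at every successor {s2, s4}.
    At s2: p is true.
    At s4: p is true.
  So \Box p is true at s1.

Yes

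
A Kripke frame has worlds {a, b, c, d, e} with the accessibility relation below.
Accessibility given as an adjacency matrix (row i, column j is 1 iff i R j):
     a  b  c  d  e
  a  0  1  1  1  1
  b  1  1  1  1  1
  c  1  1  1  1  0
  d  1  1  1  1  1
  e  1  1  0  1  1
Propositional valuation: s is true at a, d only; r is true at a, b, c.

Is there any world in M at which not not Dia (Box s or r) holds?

Yes

Recall that Box ψ holds at a world iff ψ holds at every accessible world, and Dia ψ holds iff ψ holds at some accessible world.
Let φ = not not Dia (Box s or r). Evaluate φ at each world:
  a (successors {b, c, d, e}): φ is true.
  b (successors {a, b, c, d, e}): φ is true.
  c (successors {a, b, c, d}): φ is true.
  d (successors {a, b, c, d, e}): φ is true.
  e (successors {a, b, d, e}): φ is true.
Detail at a (witness):
  At a: not Dia (Box s or r) is false, so not not Dia (Box s or r) is true.
    At a: Dia (Box s or r) is true, so not Dia (Box s or r) is false.
      At a: Dia (Box s or r) requires Box s or r at some successor in {b, c, d, e}.
        Box s or r holds at b, so Dia (Box s or r) is true at a.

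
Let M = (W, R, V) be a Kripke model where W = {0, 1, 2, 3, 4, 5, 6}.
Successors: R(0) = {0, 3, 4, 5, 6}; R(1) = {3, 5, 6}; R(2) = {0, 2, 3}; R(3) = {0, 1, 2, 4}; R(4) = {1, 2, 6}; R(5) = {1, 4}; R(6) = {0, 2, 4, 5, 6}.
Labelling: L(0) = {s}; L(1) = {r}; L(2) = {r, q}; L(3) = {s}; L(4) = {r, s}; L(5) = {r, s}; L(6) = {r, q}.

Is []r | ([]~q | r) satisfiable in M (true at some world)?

Let φ = []r | ([]~q | r). Evaluate φ at each world:
  0 (successors {0, 3, 4, 5, 6}): φ is false.
  1 (successors {3, 5, 6}): φ is true.
  2 (successors {0, 2, 3}): φ is true.
  3 (successors {0, 1, 2, 4}): φ is false.
  4 (successors {1, 2, 6}): φ is true.
  5 (successors {1, 4}): φ is true.
  6 (successors {0, 2, 4, 5, 6}): φ is true.
Detail at 1 (witness):
  At 1: []r is false, []~q | r is true, so []r | ([]~q | r) is true.
    At 1: []r requires r at every successor {3, 5, 6}.
      r fails at 3, so []r is false at 1.
    At 1: []~q is false, r is true, so []~q | r is true.
      At 1: []~q requires ~q at every successor {3, 5, 6}.
        ~q fails at 6, so []~q is false at 1.

Yes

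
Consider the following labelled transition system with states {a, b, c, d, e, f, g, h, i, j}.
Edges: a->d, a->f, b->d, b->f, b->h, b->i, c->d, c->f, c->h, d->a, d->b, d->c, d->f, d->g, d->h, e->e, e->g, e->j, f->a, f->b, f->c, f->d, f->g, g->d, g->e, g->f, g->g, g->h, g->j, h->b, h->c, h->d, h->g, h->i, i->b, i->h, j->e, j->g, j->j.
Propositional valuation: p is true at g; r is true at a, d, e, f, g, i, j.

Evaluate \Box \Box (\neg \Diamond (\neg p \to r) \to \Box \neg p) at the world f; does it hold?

Yes

At f: \Box \Box (\neg \Diamond (\neg p \to r) \to \Box \neg p) requires \Box (\neg \Diamond (\neg p \to r) \to \Box \neg p) at every successor {a, b, c, d, g}.
  At a: \Box (\neg \Diamond (\neg p \to r) \to \Box \neg p) is true.
  At b: \Box (\neg \Diamond (\neg p \to r) \to \Box \neg p) is true.
  At c: \Box (\neg \Diamond (\neg p \to r) \to \Box \neg p) is true.
  At d: \Box (\neg \Diamond (\neg p \to r) \to \Box \neg p) is true.
  At g: \Box (\neg \Diamond (\neg p \to r) \to \Box \neg p) is true.
So \Box \Box (\neg \Diamond (\neg p \to r) \to \Box \neg p) is true at f.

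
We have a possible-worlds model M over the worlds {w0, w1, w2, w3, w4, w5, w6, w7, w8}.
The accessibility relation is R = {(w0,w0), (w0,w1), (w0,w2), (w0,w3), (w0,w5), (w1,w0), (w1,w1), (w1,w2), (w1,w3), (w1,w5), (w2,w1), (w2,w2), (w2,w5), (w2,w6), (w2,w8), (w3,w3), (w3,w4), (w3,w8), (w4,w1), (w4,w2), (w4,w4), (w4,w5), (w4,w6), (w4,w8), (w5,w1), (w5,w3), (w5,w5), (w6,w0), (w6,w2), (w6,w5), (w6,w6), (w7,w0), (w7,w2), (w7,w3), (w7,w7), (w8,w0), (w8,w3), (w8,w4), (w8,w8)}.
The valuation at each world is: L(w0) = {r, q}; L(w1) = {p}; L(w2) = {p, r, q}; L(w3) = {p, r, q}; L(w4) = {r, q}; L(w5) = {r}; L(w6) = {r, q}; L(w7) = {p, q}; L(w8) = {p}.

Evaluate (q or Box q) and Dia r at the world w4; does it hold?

Recall that Box ψ holds at a world iff ψ holds at every accessible world, and Dia ψ holds iff ψ holds at some accessible world.
At w4: q or Box q is true, Dia r is true, so (q or Box q) and Dia r is true.
  At w4: q is true, Box q is false, so q or Box q is true.
    At w4: Box q requires q at every successor {w1, w2, w4, w5, w6, w8}.
      q fails at w1, so Box q is false at w4.
  At w4: Dia r requires r at some successor in {w1, w2, w4, w5, w6, w8}.
    r holds at w2, so Dia r is true at w4.

Yes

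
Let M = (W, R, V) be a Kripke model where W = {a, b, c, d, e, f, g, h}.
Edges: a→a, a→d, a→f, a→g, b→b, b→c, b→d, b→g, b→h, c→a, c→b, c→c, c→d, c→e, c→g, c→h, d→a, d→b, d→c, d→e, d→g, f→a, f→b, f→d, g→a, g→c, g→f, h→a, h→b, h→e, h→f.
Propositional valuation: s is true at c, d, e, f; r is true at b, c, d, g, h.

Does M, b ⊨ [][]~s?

No

At b: [][]~s requires []~s at every successor {b, c, d, g, h}.
  []~s fails at b, so [][]~s is false at b.
    At b: []~s requires ~s at every successor {b, c, d, g, h}.
      ~s fails at c, so []~s is false at b.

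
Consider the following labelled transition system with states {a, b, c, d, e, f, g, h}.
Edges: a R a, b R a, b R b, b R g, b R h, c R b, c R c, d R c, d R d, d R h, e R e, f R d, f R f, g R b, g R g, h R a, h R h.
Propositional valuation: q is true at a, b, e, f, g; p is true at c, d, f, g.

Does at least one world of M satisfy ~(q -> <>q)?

Let φ = ~(q -> <>q). Evaluate φ at each world:
  a (successors {a}): φ is false.
  b (successors {a, b, g, h}): φ is false.
  c (successors {b, c}): φ is false.
  d (successors {c, d, h}): φ is false.
  e (successors {e}): φ is false.
  f (successors {d, f}): φ is false.
  g (successors {b, g}): φ is false.
  h (successors {a, h}): φ is false.
For instance, at g:
  At g: q -> <>q is true, so ~(q -> <>q) is false.
    At g: q is true, <>q is true, so q -> <>q is true.
      At g: <>q requires q at some successor in {b, g}.
        q holds at b, so <>q is true at g.

No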